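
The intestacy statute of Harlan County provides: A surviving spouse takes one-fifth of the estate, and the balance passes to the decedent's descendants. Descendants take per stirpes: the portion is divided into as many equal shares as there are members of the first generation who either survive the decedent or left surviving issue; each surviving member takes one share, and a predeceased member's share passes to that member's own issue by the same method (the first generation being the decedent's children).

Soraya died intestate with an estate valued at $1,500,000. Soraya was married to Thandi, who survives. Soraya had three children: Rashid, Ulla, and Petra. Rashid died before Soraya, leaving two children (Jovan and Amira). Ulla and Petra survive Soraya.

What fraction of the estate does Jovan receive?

Jovan receives 2/15 of the estate.

Thandi takes one-fifth of $1,500,000 = $300,000. The remaining $1,200,000 passes to the descendants.
The descendants' portion ($1,200,000) is divided into 3 shares of $400,000: Ulla and Petra each take $400,000; Rashid's $400,000 share passes to Rashid's issue.
Rashid's share ($400,000) is divided into 2 shares of $200,000: Jovan and Amira each take $200,000.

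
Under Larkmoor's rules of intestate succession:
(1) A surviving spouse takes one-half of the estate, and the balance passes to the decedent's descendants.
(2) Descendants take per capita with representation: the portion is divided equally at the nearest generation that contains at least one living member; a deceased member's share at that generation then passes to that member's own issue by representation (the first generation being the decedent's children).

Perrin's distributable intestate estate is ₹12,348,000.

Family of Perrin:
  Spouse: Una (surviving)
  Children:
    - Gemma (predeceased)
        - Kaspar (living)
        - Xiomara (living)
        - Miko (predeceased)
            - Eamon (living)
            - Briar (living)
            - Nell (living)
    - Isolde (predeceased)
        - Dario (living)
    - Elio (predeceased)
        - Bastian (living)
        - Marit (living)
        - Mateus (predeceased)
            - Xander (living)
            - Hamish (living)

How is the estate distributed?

Una: ₹6,174,000; Kaspar: ₹882,000; Xiomara: ₹882,000; Eamon: ₹294,000; Briar: ₹294,000; Nell: ₹294,000; Dario: ₹882,000; Bastian: ₹882,000; Marit: ₹882,000; Xander: ₹441,000; Hamish: ₹441,000

Una takes one-half of ₹12,348,000 = ₹6,174,000. The remaining ₹6,174,000 passes to the descendants.
No child survives, so the initial division is made at the grandchildren's generation.
The descendants' portion (₹6,174,000) is divided into 7 shares of ₹882,000: Kaspar, Xiomara, Dario, Bastian, and Marit each take ₹882,000; Miko's ₹882,000 share passes to Miko's issue; Mateus's ₹882,000 share passes to Mateus's issue.
Miko's share (₹882,000) is divided into 3 shares of ₹294,000: Eamon, Briar, and Nell each take ₹294,000.
Mateus's share (₹882,000) is divided into 2 shares of ₹441,000: Xander and Hamish each take ₹441,000.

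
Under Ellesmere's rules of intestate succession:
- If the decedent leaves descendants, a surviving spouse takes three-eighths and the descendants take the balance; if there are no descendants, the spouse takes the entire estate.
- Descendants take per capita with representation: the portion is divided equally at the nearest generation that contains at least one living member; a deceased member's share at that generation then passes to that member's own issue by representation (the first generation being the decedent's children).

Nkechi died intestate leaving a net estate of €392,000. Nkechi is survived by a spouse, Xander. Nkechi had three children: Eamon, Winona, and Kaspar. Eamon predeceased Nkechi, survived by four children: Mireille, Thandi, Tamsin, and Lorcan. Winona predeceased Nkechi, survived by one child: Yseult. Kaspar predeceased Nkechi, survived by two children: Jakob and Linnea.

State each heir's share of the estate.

Xander takes three-eighths of €392,000 = €147,000. The remaining €245,000 passes to the descendants.
No child survives, so the initial division is made at the grandchildren's generation.
The descendants' portion (€245,000) is divided into 7 shares of €35,000: Mireille, Thandi, Tamsin, Lorcan, Yseult, Jakob, and Linnea each take €35,000.

Xander: €147,000; Mireille: €35,000; Thandi: €35,000; Tamsin: €35,000; Lorcan: €35,000; Yseult: €35,000; Jakob: €35,000; Linnea: €35,000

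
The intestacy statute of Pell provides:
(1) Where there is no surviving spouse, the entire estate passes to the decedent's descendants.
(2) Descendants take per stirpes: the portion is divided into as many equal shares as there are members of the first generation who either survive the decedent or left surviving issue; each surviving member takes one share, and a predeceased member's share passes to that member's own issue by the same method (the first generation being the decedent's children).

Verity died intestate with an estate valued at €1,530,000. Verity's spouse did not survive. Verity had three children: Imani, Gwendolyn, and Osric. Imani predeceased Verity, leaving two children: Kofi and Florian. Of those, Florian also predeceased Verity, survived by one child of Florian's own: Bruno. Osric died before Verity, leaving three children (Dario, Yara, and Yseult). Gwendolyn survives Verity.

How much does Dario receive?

Dario receives €170,000.

The entire €1,530,000 passes to the descendants.
That amount (€1,530,000) is divided into 3 shares of €510,000: Gwendolyn takes €510,000; Imani's €510,000 share passes to Imani's issue; Osric's €510,000 share passes to Osric's issue.
Imani's share (€510,000) is divided into 2 shares of €255,000: Kofi takes €255,000; Florian's €255,000 share passes to Florian's issue.
Florian's share (€255,000) passes entirely to Bruno.
Osric's share (€510,000) is divided into 3 shares of €170,000: Dario, Yara, and Yseult each take €170,000.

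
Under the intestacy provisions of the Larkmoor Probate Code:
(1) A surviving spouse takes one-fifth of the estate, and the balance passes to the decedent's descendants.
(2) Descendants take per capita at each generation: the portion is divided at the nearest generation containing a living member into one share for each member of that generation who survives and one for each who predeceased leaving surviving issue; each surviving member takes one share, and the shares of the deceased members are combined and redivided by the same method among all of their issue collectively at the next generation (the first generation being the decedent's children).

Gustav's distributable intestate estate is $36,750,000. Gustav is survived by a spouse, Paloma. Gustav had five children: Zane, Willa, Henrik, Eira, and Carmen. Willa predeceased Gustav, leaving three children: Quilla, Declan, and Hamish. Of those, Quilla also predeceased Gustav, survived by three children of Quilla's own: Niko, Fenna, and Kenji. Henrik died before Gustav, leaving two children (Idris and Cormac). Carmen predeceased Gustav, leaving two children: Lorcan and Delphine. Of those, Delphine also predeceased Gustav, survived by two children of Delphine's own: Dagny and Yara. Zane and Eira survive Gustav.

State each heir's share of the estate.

Paloma takes one-fifth of $36,750,000 = $7,350,000. The remaining $29,400,000 passes to the descendants.
The descendants' portion ($29,400,000) is divided at the children's generation into 5 shares of $5,880,000. Zane and Eira each take $5,880,000. The 3 shares of the deceased (Willa, Henrik, and Carmen) are combined into a pool of $17,640,000.
That pool ($17,640,000) is divided at the grandchildren's generation into 7 shares of $2,520,000. Declan, Hamish, Idris, Cormac, and Lorcan each take $2,520,000. The 2 shares of the deceased (Quilla and Delphine) are combined into a pool of $5,040,000.
That pool ($5,040,000) is divided at the great-grandchildren's generation equally among Niko, Fenna, Kenji, Dagny, and Yara: $1,008,000 each.

Paloma: $7,350,000; Zane: $5,880,000; Niko: $1,008,000; Fenna: $1,008,000; Kenji: $1,008,000; Declan: $2,520,000; Hamish: $2,520,000; Idris: $2,520,000; Cormac: $2,520,000; Eira: $5,880,000; Lorcan: $2,520,000; Dagny: $1,008,000; Yara: $1,008,000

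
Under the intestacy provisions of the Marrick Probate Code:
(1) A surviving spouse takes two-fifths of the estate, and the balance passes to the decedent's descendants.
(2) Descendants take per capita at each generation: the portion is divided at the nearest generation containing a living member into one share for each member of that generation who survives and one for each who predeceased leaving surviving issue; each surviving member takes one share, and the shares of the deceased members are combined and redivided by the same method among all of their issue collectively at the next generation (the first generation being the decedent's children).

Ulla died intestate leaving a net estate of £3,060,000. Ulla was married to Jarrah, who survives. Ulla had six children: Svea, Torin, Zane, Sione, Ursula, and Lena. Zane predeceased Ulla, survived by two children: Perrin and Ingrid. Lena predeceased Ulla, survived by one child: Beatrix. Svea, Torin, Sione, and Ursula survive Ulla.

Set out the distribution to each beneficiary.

Jarrah: £1,224,000; Svea: £306,000; Torin: £306,000; Perrin: £204,000; Ingrid: £204,000; Sione: £306,000; Ursula: £306,000; Beatrix: £204,000

Jarrah takes two-fifths of £3,060,000 = £1,224,000. The remaining £1,836,000 passes to the descendants.
The descendants' portion (£1,836,000) is divided at the children's generation into 6 shares of £306,000. Svea, Torin, Sione, and Ursula each take £306,000. The 2 shares of the deceased (Zane and Lena) are combined into a pool of £612,000.
That pool (£612,000) is divided at the grandchildren's generation equally among Perrin, Ingrid, and Beatrix: £204,000 each.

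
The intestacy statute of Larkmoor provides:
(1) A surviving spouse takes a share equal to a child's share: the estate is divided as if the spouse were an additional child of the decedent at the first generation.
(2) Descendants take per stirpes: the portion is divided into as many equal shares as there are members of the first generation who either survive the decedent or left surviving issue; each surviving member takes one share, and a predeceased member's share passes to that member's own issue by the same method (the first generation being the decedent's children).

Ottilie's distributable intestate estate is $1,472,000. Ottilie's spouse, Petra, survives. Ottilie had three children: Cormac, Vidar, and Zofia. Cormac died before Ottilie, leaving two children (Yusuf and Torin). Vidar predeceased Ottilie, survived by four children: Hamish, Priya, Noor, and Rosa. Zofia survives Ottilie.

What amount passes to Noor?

The spouse counts as an additional share at the children's level, so there are 4 primary shares of $368,000. Petra takes one such share ($368,000).
The children's combined portion ($1,104,000) is divided into 3 shares of $368,000: Zofia takes $368,000; Cormac's $368,000 share passes to Cormac's issue; Vidar's $368,000 share passes to Vidar's issue.
Cormac's share ($368,000) is divided into 2 shares of $184,000: Yusuf and Torin each take $184,000.
Vidar's share ($368,000) is divided into 4 shares of $92,000: Hamish, Priya, Noor, and Rosa each take $92,000.

Noor receives $92,000.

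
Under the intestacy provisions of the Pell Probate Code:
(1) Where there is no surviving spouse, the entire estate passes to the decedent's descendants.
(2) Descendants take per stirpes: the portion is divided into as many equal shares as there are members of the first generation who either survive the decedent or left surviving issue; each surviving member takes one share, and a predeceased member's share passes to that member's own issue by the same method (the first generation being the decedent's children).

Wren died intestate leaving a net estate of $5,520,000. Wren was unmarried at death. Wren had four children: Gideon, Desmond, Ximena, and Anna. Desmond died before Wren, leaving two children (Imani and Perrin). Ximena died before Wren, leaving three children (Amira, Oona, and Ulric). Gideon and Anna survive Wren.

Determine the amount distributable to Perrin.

Perrin receives $690,000.

The entire $5,520,000 passes to the descendants.
That amount ($5,520,000) is divided into 4 shares of $1,380,000: Gideon and Anna each take $1,380,000; Desmond's $1,380,000 share passes to Desmond's issue; Ximena's $1,380,000 share passes to Ximena's issue.
Desmond's share ($1,380,000) is divided into 2 shares of $690,000: Imani and Perrin each take $690,000.
Ximena's share ($1,380,000) is divided into 3 shares of $460,000: Amira, Oona, and Ulric each take $460,000.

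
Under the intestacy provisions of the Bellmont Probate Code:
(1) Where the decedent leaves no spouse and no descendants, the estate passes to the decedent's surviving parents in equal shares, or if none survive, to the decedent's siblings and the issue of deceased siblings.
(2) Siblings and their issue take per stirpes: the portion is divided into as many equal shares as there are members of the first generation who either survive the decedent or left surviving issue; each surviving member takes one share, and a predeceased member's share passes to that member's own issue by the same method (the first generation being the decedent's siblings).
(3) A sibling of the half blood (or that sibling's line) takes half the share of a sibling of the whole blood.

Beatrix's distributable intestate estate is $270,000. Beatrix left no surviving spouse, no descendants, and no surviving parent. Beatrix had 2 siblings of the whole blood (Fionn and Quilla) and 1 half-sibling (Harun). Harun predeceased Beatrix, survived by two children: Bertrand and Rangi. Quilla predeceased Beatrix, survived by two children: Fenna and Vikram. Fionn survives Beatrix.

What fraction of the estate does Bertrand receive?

Bertrand receives 1/10 of the estate.

The entire $270,000 passes to the siblings and their issue.
Counting each half-blood sibling's line as half a unit, there are 5/2 units in $270,000, so one unit is $108,000. Whole-blood lines (Fionn and Quilla) take $108,000 each; half-blood lines (Harun) take $54,000 each.
Harun's share ($54,000) is divided into 2 shares of $27,000: Bertrand and Rangi each take $27,000.
Quilla's share ($108,000) is divided into 2 shares of $54,000: Fenna and Vikram each take $54,000.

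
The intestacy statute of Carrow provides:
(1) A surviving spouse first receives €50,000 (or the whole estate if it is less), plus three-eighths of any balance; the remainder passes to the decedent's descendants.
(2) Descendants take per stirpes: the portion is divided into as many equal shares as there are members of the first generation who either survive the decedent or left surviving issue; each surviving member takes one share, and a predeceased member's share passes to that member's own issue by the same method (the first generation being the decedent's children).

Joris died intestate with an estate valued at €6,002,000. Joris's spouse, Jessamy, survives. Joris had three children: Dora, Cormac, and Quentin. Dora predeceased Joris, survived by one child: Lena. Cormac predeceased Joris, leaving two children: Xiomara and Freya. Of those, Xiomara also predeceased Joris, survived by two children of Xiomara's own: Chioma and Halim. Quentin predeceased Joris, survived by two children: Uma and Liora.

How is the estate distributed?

Jessamy first takes €50,000, leaving a balance of €5,952,000. Jessamy then takes three-eighths of the balance (€2,232,000), for a total of €2,282,000. The remaining €3,720,000 passes to the descendants.
The descendants' portion (€3,720,000) is divided into 3 shares of €1,240,000: Dora's €1,240,000 share passes to Dora's issue; Cormac's €1,240,000 share passes to Cormac's issue; Quentin's €1,240,000 share passes to Quentin's issue.
Dora's share (€1,240,000) passes entirely to Lena.
Cormac's share (€1,240,000) is divided into 2 shares of €620,000: Freya takes €620,000; Xiomara's €620,000 share passes to Xiomara's issue.
Xiomara's share (€620,000) is divided into 2 shares of €310,000: Chioma and Halim each take €310,000.
Quentin's share (€1,240,000) is divided into 2 shares of €620,000: Uma and Liora each take €620,000.

Jessamy: €2,282,000; Lena: €1,240,000; Chioma: €310,000; Halim: €310,000; Freya: €620,000; Uma: €620,000; Liora: €620,000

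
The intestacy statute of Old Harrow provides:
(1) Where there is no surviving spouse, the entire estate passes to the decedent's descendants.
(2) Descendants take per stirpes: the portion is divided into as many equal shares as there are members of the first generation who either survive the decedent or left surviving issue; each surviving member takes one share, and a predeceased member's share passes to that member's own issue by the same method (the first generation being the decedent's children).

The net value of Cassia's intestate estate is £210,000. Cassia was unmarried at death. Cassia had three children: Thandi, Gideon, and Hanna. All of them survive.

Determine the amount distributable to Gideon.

The entire £210,000 passes to the descendants.
That amount (£210,000) is divided into 3 shares of £70,000: Thandi, Gideon, and Hanna each take £70,000.

Gideon receives £70,000.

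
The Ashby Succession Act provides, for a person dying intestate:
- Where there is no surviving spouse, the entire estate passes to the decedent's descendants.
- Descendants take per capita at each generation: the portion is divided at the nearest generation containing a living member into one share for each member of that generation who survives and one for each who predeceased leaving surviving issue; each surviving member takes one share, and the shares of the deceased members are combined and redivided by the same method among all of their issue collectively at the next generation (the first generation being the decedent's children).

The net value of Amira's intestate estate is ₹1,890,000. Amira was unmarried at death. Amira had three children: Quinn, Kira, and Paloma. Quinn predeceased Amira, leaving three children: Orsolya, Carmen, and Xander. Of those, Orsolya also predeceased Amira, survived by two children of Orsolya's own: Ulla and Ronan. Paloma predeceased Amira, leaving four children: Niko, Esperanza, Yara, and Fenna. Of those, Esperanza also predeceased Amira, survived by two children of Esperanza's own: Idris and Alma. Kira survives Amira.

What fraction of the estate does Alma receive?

Alma receives 1/21 of the estate.

The entire ₹1,890,000 passes to the descendants.
That amount (₹1,890,000) is divided at the children's generation into 3 shares of ₹630,000. Kira takes ₹630,000. The 2 shares of the deceased (Quinn and Paloma) are combined into a pool of ₹1,260,000.
That pool (₹1,260,000) is divided at the grandchildren's generation into 7 shares of ₹180,000. Carmen, Xander, Niko, Yara, and Fenna each take ₹180,000. The 2 shares of the deceased (Orsolya and Esperanza) are combined into a pool of ₹360,000.
That pool (₹360,000) is divided at the great-grandchildren's generation equally among Ulla, Ronan, Idris, and Alma: ₹90,000 each.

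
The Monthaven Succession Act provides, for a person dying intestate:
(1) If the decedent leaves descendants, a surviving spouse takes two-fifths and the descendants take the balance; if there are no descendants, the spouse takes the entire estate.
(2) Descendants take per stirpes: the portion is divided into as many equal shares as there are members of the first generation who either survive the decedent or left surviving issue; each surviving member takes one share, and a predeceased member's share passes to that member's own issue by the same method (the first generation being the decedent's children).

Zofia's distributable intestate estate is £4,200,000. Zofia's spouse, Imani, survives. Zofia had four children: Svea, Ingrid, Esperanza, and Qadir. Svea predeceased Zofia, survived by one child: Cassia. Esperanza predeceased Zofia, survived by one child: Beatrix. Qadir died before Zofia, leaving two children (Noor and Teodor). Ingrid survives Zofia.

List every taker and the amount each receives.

Imani takes two-fifths of £4,200,000 = £1,680,000. The remaining £2,520,000 passes to the descendants.
The descendants' portion (£2,520,000) is divided into 4 shares of £630,000: Ingrid takes £630,000; Svea's £630,000 share passes to Svea's issue; Esperanza's £630,000 share passes to Esperanza's issue; Qadir's £630,000 share passes to Qadir's issue.
Svea's share (£630,000) passes entirely to Cassia.
Esperanza's share (£630,000) passes entirely to Beatrix.
Qadir's share (£630,000) is divided into 2 shares of £315,000: Noor and Teodor each take £315,000.

Imani: £1,680,000; Cassia: £630,000; Ingrid: £630,000; Beatrix: £630,000; Noor: £315,000; Teodor: £315,000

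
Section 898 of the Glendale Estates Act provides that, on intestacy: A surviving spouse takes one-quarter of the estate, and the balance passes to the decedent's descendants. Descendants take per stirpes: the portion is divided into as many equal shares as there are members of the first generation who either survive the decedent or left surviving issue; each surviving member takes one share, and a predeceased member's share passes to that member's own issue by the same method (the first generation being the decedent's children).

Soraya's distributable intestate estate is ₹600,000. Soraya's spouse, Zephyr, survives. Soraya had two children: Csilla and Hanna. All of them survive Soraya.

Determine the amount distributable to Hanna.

Zephyr takes one-quarter of ₹600,000 = ₹150,000. The remaining ₹450,000 passes to the descendants.
The descendants' portion (₹450,000) is divided into 2 shares of ₹225,000: Csilla and Hanna each take ₹225,000.

Hanna receives ₹225,000.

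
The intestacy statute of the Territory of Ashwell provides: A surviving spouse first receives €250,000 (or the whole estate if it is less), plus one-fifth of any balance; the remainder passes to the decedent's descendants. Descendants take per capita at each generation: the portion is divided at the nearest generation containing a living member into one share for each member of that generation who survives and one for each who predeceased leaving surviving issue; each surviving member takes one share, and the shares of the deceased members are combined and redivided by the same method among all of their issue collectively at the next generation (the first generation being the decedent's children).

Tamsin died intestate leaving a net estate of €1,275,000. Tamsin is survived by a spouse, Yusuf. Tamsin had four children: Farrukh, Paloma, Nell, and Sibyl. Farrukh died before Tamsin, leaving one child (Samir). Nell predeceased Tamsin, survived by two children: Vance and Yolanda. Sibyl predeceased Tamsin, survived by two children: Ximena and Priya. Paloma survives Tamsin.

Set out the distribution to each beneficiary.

Yusuf first takes €250,000, leaving a balance of €1,025,000. Yusuf then takes one-fifth of the balance (€205,000), for a total of €455,000. The remaining €820,000 passes to the descendants.
The descendants' portion (€820,000) is divided at the children's generation into 4 shares of €205,000. Paloma takes €205,000. The 3 shares of the deceased (Farrukh, Nell, and Sibyl) are combined into a pool of €615,000.
That pool (€615,000) is divided at the grandchildren's generation equally among Samir, Vance, Yolanda, Ximena, and Priya: €123,000 each.

Yusuf: €455,000; Samir: €123,000; Paloma: €205,000; Vance: €123,000; Yolanda: €123,000; Ximena: €123,000; Priya: €123,000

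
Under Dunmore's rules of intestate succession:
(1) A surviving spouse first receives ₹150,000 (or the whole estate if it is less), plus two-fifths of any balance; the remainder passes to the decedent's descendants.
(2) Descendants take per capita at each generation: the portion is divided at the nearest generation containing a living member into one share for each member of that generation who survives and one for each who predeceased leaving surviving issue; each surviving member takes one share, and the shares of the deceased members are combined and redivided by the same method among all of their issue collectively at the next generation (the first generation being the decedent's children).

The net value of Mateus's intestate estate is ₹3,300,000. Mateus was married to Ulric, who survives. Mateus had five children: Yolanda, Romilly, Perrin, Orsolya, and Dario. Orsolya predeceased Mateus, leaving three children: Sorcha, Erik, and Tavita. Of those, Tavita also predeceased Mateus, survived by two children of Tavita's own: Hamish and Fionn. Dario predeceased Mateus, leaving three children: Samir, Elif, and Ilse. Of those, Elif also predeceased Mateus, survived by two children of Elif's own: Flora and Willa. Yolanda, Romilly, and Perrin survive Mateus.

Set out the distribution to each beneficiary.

Ulric first takes ₹150,000, leaving a balance of ₹3,150,000. Ulric then takes two-fifths of the balance (₹1,260,000), for a total of ₹1,410,000. The remaining ₹1,890,000 passes to the descendants.
The descendants' portion (₹1,890,000) is divided at the children's generation into 5 shares of ₹378,000. Yolanda, Romilly, and Perrin each take ₹378,000. The 2 shares of the deceased (Orsolya and Dario) are combined into a pool of ₹756,000.
That pool (₹756,000) is divided at the grandchildren's generation into 6 shares of ₹126,000. Sorcha, Erik, Samir, and Ilse each take ₹126,000. The 2 shares of the deceased (Tavita and Elif) are combined into a pool of ₹252,000.
That pool (₹252,000) is divided at the great-grandchildren's generation equally among Hamish, Fionn, Flora, and Willa: ₹63,000 each.

Ulric: ₹1,410,000; Yolanda: ₹378,000; Romilly: ₹378,000; Perrin: ₹378,000; Sorcha: ₹126,000; Erik: ₹126,000; Hamish: ₹63,000; Fionn: ₹63,000; Samir: ₹126,000; Flora: ₹63,000; Willa: ₹63,000; Ilse: ₹126,000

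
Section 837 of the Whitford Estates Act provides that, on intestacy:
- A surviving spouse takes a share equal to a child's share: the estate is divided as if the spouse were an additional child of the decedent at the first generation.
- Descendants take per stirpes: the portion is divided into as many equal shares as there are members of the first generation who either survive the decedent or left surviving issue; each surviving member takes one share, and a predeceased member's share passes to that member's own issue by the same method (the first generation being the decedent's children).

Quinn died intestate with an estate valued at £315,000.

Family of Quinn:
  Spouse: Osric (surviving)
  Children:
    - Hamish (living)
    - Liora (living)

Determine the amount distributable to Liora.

The spouse counts as an additional share at the children's level, so there are 3 primary shares of £105,000. Osric takes one such share (£105,000).
The children's combined portion (£210,000) is divided into 2 shares of £105,000: Hamish and Liora each take £105,000.

Liora receives £105,000.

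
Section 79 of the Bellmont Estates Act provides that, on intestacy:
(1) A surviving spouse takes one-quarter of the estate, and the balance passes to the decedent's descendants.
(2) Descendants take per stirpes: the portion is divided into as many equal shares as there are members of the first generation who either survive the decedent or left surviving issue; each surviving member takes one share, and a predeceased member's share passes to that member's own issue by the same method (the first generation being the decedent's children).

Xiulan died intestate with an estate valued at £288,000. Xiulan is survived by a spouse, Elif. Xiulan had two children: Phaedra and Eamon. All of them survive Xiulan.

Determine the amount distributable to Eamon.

Eamon receives £108,000.

Elif takes one-quarter of £288,000 = £72,000. The remaining £216,000 passes to the descendants.
The descendants' portion (£216,000) is divided into 2 shares of £108,000: Phaedra and Eamon each take £108,000.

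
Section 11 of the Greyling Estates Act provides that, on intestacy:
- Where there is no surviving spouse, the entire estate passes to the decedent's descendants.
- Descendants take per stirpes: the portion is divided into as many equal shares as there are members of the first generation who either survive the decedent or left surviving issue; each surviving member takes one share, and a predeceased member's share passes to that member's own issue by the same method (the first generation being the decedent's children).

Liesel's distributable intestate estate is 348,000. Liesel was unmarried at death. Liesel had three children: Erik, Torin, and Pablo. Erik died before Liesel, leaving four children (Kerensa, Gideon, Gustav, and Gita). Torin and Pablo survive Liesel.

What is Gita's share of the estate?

The entire 348,000 passes to the descendants.
That amount (348,000) is divided into 3 shares of 116,000: Torin and Pablo each take 116,000; Erik's 116,000 share passes to Erik's issue.
Erik's share (116,000) is divided into 4 shares of 29,000: Kerensa, Gideon, Gustav, and Gita each take 29,000.

Gita receives 29,000.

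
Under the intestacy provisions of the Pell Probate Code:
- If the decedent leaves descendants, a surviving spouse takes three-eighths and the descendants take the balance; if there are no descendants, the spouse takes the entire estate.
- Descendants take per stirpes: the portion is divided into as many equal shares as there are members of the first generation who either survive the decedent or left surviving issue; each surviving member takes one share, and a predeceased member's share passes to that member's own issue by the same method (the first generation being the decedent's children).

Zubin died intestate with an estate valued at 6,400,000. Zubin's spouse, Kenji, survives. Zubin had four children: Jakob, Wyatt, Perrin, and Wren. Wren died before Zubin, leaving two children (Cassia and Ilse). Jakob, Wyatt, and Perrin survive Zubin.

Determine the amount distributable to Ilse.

Kenji takes three-eighths of 6,400,000 = 2,400,000. The remaining 4,000,000 passes to the descendants.
The descendants' portion (4,000,000) is divided into 4 shares of 1,000,000: Jakob, Wyatt, and Perrin each take 1,000,000; Wren's 1,000,000 share passes to Wren's issue.
Wren's share (1,000,000) is divided into 2 shares of 500,000: Cassia and Ilse each take 500,000.

Ilse receives 500,000.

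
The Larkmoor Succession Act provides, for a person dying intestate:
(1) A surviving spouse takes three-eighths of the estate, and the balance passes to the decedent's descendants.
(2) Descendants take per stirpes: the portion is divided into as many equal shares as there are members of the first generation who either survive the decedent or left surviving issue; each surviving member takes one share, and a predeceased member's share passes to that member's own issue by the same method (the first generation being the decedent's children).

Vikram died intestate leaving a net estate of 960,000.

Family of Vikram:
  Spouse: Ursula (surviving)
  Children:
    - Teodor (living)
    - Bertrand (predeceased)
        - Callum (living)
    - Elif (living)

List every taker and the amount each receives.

Ursula takes three-eighths of 960,000 = 360,000. The remaining 600,000 passes to the descendants.
The descendants' portion (600,000) is divided into 3 shares of 200,000: Teodor and Elif each take 200,000; Bertrand's 200,000 share passes to Bertrand's issue.
Bertrand's share (200,000) passes entirely to Callum.

Ursula: 360,000; Teodor: 200,000; Callum: 200,000; Elif: 200,000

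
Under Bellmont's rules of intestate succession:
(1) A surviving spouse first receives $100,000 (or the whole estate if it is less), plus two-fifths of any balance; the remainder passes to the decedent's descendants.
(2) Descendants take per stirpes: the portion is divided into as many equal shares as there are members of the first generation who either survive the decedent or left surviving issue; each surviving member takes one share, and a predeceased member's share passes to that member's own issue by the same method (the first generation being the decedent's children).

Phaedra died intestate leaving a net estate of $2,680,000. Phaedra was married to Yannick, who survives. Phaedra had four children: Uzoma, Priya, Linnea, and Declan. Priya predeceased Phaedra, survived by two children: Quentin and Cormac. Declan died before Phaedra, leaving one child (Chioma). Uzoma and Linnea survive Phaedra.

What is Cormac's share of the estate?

Cormac receives $193,500.

Yannick first takes $100,000, leaving a balance of $2,580,000. Yannick then takes two-fifths of the balance ($1,032,000), for a total of $1,132,000. The remaining $1,548,000 passes to the descendants.
The descendants' portion ($1,548,000) is divided into 4 shares of $387,000: Uzoma and Linnea each take $387,000; Priya's $387,000 share passes to Priya's issue; Declan's $387,000 share passes to Declan's issue.
Priya's share ($387,000) is divided into 2 shares of $193,500: Quentin and Cormac each take $193,500.
Declan's share ($387,000) passes entirely to Chioma.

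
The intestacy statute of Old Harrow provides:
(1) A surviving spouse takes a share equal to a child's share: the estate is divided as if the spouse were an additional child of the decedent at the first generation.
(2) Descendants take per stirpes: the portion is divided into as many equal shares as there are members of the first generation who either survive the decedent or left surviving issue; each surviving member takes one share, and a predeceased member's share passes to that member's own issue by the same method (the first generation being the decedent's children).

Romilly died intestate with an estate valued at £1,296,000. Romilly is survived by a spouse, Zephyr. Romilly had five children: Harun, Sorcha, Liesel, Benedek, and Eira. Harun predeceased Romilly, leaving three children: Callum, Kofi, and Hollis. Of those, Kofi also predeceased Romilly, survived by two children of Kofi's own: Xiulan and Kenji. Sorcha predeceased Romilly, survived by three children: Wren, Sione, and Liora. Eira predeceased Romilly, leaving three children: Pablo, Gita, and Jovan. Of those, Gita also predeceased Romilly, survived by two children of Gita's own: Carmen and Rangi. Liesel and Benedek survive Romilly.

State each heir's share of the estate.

The spouse counts as an additional share at the children's level, so there are 6 primary shares of £216,000. Zephyr takes one such share (£216,000).
The children's combined portion (£1,080,000) is divided into 5 shares of £216,000: Liesel and Benedek each take £216,000; Harun's £216,000 share passes to Harun's issue; Sorcha's £216,000 share passes to Sorcha's issue; Eira's £216,000 share passes to Eira's issue.
Harun's share (£216,000) is divided into 3 shares of £72,000: Callum and Hollis each take £72,000; Kofi's £72,000 share passes to Kofi's issue.
Kofi's share (£72,000) is divided into 2 shares of £36,000: Xiulan and Kenji each take £36,000.
Sorcha's share (£216,000) is divided into 3 shares of £72,000: Wren, Sione, and Liora each take £72,000.
Eira's share (£216,000) is divided into 3 shares of £72,000: Pablo and Jovan each take £72,000; Gita's £72,000 share passes to Gita's issue.
Gita's share (£72,000) is divided into 2 shares of £36,000: Carmen and Rangi each take £36,000.

Zephyr: £216,000; Callum: £72,000; Xiulan: £36,000; Kenji: £36,000; Hollis: £72,000; Wren: £72,000; Sione: £72,000; Liora: £72,000; Liesel: £216,000; Benedek: £216,000; Pablo: £72,000; Carmen: £36,000; Rangi: £36,000; Jovan: £72,000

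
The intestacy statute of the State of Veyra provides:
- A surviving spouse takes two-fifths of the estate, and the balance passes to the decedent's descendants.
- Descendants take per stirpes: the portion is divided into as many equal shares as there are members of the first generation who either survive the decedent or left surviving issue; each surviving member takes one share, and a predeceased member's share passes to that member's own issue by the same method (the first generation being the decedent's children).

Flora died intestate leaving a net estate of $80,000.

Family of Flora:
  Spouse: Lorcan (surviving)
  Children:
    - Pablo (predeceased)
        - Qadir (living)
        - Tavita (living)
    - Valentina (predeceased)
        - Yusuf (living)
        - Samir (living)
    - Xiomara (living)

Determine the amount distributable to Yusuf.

Lorcan takes two-fifths of $80,000 = $32,000. The remaining $48,000 passes to the descendants.
The descendants' portion ($48,000) is divided into 3 shares of $16,000: Xiomara takes $16,000; Pablo's $16,000 share passes to Pablo's issue; Valentina's $16,000 share passes to Valentina's issue.
Pablo's share ($16,000) is divided into 2 shares of $8,000: Qadir and Tavita each take $8,000.
Valentina's share ($16,000) is divided into 2 shares of $8,000: Yusuf and Samir each take $8,000.

Yusuf receives $8,000.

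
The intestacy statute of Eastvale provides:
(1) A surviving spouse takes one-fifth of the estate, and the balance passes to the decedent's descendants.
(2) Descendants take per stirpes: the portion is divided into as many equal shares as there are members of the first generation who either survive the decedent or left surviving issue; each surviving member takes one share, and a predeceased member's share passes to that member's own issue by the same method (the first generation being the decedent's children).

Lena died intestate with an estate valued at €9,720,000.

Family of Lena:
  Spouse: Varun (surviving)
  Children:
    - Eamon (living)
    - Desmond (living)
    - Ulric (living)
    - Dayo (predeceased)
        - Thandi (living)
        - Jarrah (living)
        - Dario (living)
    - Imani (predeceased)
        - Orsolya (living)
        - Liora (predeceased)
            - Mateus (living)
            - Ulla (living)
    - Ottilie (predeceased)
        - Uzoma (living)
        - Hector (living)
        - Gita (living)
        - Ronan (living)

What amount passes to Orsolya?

Orsolya receives €648,000.

Varun takes one-fifth of €9,720,000 = €1,944,000. The remaining €7,776,000 passes to the descendants.
The descendants' portion (€7,776,000) is divided into 6 shares of €1,296,000: Eamon, Desmond, and Ulric each take €1,296,000; Dayo's €1,296,000 share passes to Dayo's issue; Imani's €1,296,000 share passes to Imani's issue; Ottilie's €1,296,000 share passes to Ottilie's issue.
Dayo's share (€1,296,000) is divided into 3 shares of €432,000: Thandi, Jarrah, and Dario each take €432,000.
Imani's share (€1,296,000) is divided into 2 shares of €648,000: Orsolya takes €648,000; Liora's €648,000 share passes to Liora's issue.
Liora's share (€648,000) is divided into 2 shares of €324,000: Mateus and Ulla each take €324,000.
Ottilie's share (€1,296,000) is divided into 4 shares of €324,000: Uzoma, Hector, Gita, and Ronan each take €324,000.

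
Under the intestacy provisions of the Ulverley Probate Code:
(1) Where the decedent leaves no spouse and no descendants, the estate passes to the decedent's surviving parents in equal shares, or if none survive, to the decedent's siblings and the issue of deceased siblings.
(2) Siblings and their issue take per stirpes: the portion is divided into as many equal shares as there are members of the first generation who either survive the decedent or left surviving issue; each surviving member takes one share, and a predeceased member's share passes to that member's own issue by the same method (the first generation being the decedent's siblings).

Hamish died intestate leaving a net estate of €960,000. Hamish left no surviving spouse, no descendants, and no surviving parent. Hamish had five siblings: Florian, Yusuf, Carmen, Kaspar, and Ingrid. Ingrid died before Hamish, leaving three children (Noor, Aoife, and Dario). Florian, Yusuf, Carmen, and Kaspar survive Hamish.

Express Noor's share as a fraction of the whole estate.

The entire €960,000 passes to the siblings and their issue.
That amount (€960,000) is divided into 5 shares of €192,000: Florian, Yusuf, Carmen, and Kaspar each take €192,000; Ingrid's €192,000 share passes to Ingrid's issue.
Ingrid's share (€192,000) is divided into 3 shares of €64,000: Noor, Aoife, and Dario each take €64,000.

Noor receives 1/15 of the estate.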